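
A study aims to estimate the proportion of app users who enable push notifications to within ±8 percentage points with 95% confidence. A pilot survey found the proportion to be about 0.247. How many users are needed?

112

For a proportion with margin E = 0.08 at 95% confidence, z = 1.960.
n = p̂(1−p̂)(z/E)² = 0.247 × 0.753 × (1.960/0.08)² = 111.64
Round up: n = 112.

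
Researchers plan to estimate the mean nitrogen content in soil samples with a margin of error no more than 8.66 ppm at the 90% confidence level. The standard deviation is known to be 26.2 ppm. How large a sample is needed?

For a mean, the margin of error is E = z·σ/√n, so n = (zσ/E)².
At 90% confidence, z = 1.645.
n = (1.645 × 26.2 / 8.66)² = 24.77
Round up: n = 25.

25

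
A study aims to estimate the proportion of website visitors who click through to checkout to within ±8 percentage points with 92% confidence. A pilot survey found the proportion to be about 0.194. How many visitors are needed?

For a proportion with margin E = 0.08 at 92% confidence, z = 1.751.
n = p̂(1−p̂)(z/E)² = 0.194 × 0.806 × (1.751/0.08)² = 74.91
Round up: n = 75.

75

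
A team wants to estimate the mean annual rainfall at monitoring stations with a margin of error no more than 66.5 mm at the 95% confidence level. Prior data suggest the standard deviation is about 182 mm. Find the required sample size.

For a mean, the margin of error is E = z·σ/√n, so n = (zσ/E)².
At 95% confidence, z = 1.960.
n = (1.960 × 182 / 66.5)² = 28.77
Round up: n = 29.

n = 29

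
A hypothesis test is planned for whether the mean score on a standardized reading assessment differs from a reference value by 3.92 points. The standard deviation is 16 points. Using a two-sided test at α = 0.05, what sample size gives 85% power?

n = 150

For a one-sample z-test, n = ((z_{α/2} + z_β)·σ/δ)².
z_{α/2} = 1.960 (two-sided α = 0.05); z_β = 1.036 (power 85% → β = 0.15).
n = (2.996 × 16 / 3.92)² = 149.54
Round up: n = 150.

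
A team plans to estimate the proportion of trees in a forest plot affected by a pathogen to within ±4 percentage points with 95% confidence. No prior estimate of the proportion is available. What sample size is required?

601

For a proportion with margin E = 0.04 at 95% confidence, z = 1.960.
With no prior estimate, use p = 0.5, which maximizes p(1−p) at 0.25.
n = 0.25 × (z/E)² = 0.25 × (1.960/0.04)² = 600.25
Round up: n = 601.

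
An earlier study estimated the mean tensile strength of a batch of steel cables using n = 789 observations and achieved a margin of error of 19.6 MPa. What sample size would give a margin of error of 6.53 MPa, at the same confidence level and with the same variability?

Margin of error scales as 1/√n, so n₂ = n₁·(E₁/E₂)².
n₂ = 789 × (19.6/6.53)² = 789 × 9.009 = 7108.10
Round up: n₂ = 7109.

7109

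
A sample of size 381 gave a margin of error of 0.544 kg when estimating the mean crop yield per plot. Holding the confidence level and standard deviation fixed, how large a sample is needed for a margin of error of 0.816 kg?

Margin of error scales as 1/√n, so n₂ = n₁·(E₁/E₂)².
n₂ = 381 × (0.544/0.816)² = 381 × 0.4444 = 169.32
Round up: n₂ = 170.

170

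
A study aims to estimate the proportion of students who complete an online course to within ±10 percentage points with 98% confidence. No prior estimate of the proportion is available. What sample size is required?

For a proportion with margin E = 0.1 at 98% confidence, z = 2.326.
With no prior estimate, use p = 0.5, which maximizes p(1−p) at 0.25.
n = 0.25 × (z/E)² = 0.25 × (2.326/0.1)² = 135.26
Round up: n = 136.

136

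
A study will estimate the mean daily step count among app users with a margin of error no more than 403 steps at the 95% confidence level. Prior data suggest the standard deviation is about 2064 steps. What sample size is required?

For a mean, the margin of error is E = z·σ/√n, so n = (zσ/E)².
At 95% confidence, z = 1.960.
n = (1.960 × 2064 / 403)² = 100.77
Round up: n = 101.

101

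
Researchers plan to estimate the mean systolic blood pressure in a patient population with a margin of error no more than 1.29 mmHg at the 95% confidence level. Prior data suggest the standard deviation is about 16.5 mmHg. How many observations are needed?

629

For a mean, the margin of error is E = z·σ/√n, so n = (zσ/E)².
At 95% confidence, z = 1.960.
n = (1.960 × 16.5 / 1.29)² = 628.49
Round up: n = 629.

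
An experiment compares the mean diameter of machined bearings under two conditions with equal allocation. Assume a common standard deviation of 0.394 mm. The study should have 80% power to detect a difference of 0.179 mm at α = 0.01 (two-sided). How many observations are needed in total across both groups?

For two equal groups, n per group = 2·((z_{α/2} + z_β)·σ/δ)².
z_{α/2} = 2.576; z_β = 0.842 (power 80%).
n = 2 × (3.418 × 0.394 / 0.179)² = 2 × 56.60 = 113.20
Round up: n = 114 per group.
Total across both groups: 2 × 114 = 228.

228 total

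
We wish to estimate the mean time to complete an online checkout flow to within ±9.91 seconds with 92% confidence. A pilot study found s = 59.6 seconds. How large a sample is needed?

111

For a mean, the margin of error is E = z·σ/√n, so n = (zσ/E)².
At 92% confidence, z = 1.751.
n = (1.751 × 59.6 / 9.91)² = 110.90
Round up: n = 111.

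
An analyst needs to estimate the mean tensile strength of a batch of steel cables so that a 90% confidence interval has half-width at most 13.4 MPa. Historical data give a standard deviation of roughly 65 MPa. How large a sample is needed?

64

For a mean, the margin of error is E = z·σ/√n, so n = (zσ/E)².
At 90% confidence, z = 1.645.
n = (1.645 × 65 / 13.4)² = 63.67
Round up: n = 64.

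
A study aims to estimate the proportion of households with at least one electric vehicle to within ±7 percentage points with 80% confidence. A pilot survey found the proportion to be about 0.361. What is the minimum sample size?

78

For a proportion with margin E = 0.07 at 80% confidence, z = 1.282.
n = p̂(1−p̂)(z/E)² = 0.361 × 0.639 × (1.282/0.07)² = 77.37
Round up: n = 78.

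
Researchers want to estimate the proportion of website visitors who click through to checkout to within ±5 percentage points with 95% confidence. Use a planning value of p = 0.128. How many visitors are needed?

172

For a proportion with margin E = 0.05 at 95% confidence, z = 1.960.
n = p̂(1−p̂)(z/E)² = 0.128 × 0.872 × (1.960/0.05)² = 171.51
Round up: n = 172.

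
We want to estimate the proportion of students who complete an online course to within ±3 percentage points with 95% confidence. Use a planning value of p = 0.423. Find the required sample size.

For a proportion with margin E = 0.03 at 95% confidence, z = 1.960.
n = p̂(1−p̂)(z/E)² = 0.423 × 0.577 × (1.960/0.03)² = 1041.80
Round up: n = 1042.

n = 1042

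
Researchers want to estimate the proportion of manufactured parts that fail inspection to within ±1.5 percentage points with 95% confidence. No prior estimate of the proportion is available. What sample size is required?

For a proportion with margin E = 0.015 at 95% confidence, z = 1.960.
With no prior estimate, use p = 0.5, which maximizes p(1−p) at 0.25.
n = 0.25 × (z/E)² = 0.25 × (1.960/0.015)² = 4268.44
Round up: n = 4269.

4269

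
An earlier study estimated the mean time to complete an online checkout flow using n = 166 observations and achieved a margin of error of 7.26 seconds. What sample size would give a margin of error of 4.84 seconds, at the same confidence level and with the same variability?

Margin of error scales as 1/√n, so n₂ = n₁·(E₁/E₂)².
n₂ = 166 × (7.26/4.84)² = 166 × 2.25 = 373.50
Round up: n₂ = 374.

374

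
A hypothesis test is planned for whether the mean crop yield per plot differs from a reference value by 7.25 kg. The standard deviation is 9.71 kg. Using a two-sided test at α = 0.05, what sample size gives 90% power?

19

For a one-sample z-test, n = ((z_{α/2} + z_β)·σ/δ)².
z_{α/2} = 1.960 (two-sided α = 0.05); z_β = 1.282 (power 90% → β = 0.1).
n = (3.242 × 9.71 / 7.25)² = 18.85
Round up: n = 19.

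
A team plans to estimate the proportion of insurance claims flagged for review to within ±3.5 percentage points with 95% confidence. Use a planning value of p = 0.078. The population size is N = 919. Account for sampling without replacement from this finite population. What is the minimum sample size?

182

For a proportion with margin E = 0.035 at 95% confidence, z = 1.960.
n = p̂(1−p̂)(z/E)² = 0.078 × 0.922 × (1.960/0.035)² = 225.53 — call this n₀.
Finite-population correction with N = 919: n = n₀ / (1 + (n₀−1)/N) = 225.53 / 1.244 = 181.29
Round up: n = 182.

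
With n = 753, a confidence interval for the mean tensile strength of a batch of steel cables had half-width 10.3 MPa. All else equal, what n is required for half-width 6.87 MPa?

n = 1693

Margin of error scales as 1/√n, so n₂ = n₁·(E₁/E₂)².
n₂ = 753 × (10.3/6.87)² = 753 × 2.248 = 1692.74
Round up: n₂ = 1693.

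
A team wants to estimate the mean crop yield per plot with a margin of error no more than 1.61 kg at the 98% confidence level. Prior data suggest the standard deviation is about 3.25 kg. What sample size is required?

n = 23

For a mean, the margin of error is E = z·σ/√n, so n = (zσ/E)².
At 98% confidence, z = 2.326.
n = (2.326 × 3.25 / 1.61)² = 22.05
Round up: n = 23.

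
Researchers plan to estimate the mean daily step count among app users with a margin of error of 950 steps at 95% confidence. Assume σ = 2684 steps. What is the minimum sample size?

For a mean, the margin of error is E = z·σ/√n, so n = (zσ/E)².
At 95% confidence, z = 1.960.
n = (1.960 × 2684 / 950)² = 30.66
Round up: n = 31.

n = 31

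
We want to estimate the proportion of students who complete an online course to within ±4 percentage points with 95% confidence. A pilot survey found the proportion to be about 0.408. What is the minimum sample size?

For a proportion with margin E = 0.04 at 95% confidence, z = 1.960.
n = p̂(1−p̂)(z/E)² = 0.408 × 0.592 × (1.960/0.04)² = 579.93
Round up: n = 580.

580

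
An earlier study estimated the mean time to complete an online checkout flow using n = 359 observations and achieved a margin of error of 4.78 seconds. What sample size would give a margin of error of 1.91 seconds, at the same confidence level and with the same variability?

n = 2249

Margin of error scales as 1/√n, so n₂ = n₁·(E₁/E₂)².
n₂ = 359 × (4.78/1.91)² = 359 × 6.263 = 2248.42
Round up: n₂ = 2249.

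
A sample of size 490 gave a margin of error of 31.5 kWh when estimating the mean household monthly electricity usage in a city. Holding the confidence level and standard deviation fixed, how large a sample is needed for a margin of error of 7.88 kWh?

Margin of error scales as 1/√n, so n₂ = n₁·(E₁/E₂)².
n₂ = 490 × (31.5/7.88)² = 490 × 15.98 = 7830.20
Round up: n₂ = 7831.

n = 7831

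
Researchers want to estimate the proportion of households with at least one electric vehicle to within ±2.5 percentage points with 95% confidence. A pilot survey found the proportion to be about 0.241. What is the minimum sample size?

n = 1125

For a proportion with margin E = 0.025 at 95% confidence, z = 1.960.
n = p̂(1−p̂)(z/E)² = 0.241 × 0.759 × (1.960/0.025)² = 1124.32
Round up: n = 1125.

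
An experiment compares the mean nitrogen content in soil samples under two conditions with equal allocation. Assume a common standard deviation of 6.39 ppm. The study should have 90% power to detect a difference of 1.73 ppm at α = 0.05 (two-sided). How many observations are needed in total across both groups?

For two equal groups, n per group = 2·((z_{α/2} + z_β)·σ/δ)².
z_{α/2} = 1.960; z_β = 1.282 (power 90%).
n = 2 × (3.242 × 6.39 / 1.73)² = 2 × 143.40 = 286.80
Round up: n = 287 per group.
Total across both groups: 2 × 287 = 574.

574 total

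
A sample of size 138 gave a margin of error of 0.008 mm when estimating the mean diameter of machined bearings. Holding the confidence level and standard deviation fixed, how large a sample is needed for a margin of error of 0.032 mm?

9

Margin of error scales as 1/√n, so n₂ = n₁·(E₁/E₂)².
n₂ = 138 × (0.008/0.032)² = 138 × 0.0625 = 8.62
Round up: n₂ = 9.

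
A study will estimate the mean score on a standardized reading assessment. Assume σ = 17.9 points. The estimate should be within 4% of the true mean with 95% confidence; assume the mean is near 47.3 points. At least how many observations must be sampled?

344

For a mean, the margin of error is E = z·σ/√n, so n = (zσ/E)².
At 95% confidence, z = 1.960.
E = 4% of 47.3 = 1.892 points.
n = (1.960 × 17.9 / 1.892)² = 343.86
Round up: n = 344.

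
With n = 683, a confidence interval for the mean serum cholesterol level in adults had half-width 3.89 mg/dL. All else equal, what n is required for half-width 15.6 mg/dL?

Margin of error scales as 1/√n, so n₂ = n₁·(E₁/E₂)².
n₂ = 683 × (3.89/15.6)² = 683 × 0.06218 = 42.47
Round up: n₂ = 43.

43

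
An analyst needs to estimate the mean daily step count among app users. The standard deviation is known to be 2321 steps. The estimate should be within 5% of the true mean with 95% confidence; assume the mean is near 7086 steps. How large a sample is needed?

For a mean, the margin of error is E = z·σ/√n, so n = (zσ/E)².
At 95% confidence, z = 1.960.
E = 5% of 7086 = 354.3 steps.
n = (1.960 × 2321 / 354.3)² = 164.86
Round up: n = 165.

165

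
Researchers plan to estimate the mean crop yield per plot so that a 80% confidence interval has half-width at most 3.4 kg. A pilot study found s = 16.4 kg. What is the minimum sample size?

For a mean, the margin of error is E = z·σ/√n, so n = (zσ/E)².
At 80% confidence, z = 1.282.
n = (1.282 × 16.4 / 3.4)² = 38.24
Round up: n = 39.

n = 39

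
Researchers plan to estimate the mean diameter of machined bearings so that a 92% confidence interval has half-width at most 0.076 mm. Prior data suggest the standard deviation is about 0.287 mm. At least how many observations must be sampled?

For a mean, the margin of error is E = z·σ/√n, so n = (zσ/E)².
At 92% confidence, z = 1.751.
n = (1.751 × 0.287 / 0.076)² = 43.72
Round up: n = 44.

n = 44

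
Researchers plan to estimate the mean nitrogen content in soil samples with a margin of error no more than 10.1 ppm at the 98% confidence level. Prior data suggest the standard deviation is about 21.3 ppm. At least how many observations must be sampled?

n = 25

For a mean, the margin of error is E = z·σ/√n, so n = (zσ/E)².
At 98% confidence, z = 2.326.
n = (2.326 × 21.3 / 10.1)² = 24.06
Round up: n = 25.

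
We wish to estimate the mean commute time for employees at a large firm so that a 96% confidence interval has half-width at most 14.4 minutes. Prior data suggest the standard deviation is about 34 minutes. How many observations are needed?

24

For a mean, the margin of error is E = z·σ/√n, so n = (zσ/E)².
At 96% confidence, z = 2.054.
n = (2.054 × 34 / 14.4)² = 23.52
Round up: n = 24.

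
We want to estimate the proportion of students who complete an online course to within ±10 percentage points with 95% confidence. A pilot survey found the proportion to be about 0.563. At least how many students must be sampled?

For a proportion with margin E = 0.1 at 95% confidence, z = 1.960.
n = p̂(1−p̂)(z/E)² = 0.563 × 0.437 × (1.960/0.1)² = 94.52
Round up: n = 95.

95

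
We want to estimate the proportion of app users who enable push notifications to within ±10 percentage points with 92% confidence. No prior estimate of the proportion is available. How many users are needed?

n = 77

For a proportion with margin E = 0.1 at 92% confidence, z = 1.751.
With no prior estimate, use p = 0.5, which maximizes p(1−p) at 0.25.
n = 0.25 × (z/E)² = 0.25 × (1.751/0.1)² = 76.65
Round up: n = 77.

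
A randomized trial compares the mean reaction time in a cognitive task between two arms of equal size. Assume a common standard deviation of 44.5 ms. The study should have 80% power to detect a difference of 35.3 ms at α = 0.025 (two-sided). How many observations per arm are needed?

For two equal groups, n per group = 2·((z_{α/2} + z_β)·σ/δ)².
z_{α/2} = 2.241; z_β = 0.842 (power 80%).
n = 2 × (3.083 × 44.5 / 35.3)² = 2 × 15.10 = 30.20
Round up: n = 31 per group.

31 per group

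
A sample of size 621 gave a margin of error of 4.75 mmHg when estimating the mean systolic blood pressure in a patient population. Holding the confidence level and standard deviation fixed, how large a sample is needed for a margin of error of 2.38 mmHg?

Margin of error scales as 1/√n, so n₂ = n₁·(E₁/E₂)².
n₂ = 621 × (4.75/2.38)² = 621 × 3.983 = 2473.44
Round up: n₂ = 2474.

2474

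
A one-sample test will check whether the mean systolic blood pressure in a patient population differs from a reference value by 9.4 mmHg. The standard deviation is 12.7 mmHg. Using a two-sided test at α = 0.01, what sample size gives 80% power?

22

For a one-sample z-test, n = ((z_{α/2} + z_β)·σ/δ)².
z_{α/2} = 2.576 (two-sided α = 0.01); z_β = 0.842 (power 80% → β = 0.2).
n = (3.418 × 12.7 / 9.4)² = 21.33
Round up: n = 22.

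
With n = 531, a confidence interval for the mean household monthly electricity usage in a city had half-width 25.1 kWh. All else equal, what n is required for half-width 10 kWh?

Margin of error scales as 1/√n, so n₂ = n₁·(E₁/E₂)².
n₂ = 531 × (25.1/10)² = 531 × 6.3 = 3345.30
Round up: n₂ = 3346.

3346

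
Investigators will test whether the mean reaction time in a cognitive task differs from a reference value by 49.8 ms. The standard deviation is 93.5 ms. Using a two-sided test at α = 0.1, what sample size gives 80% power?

For a one-sample z-test, n = ((z_{α/2} + z_β)·σ/δ)².
z_{α/2} = 1.645 (two-sided α = 0.1); z_β = 0.842 (power 80% → β = 0.2).
n = (2.487 × 93.5 / 49.8)² = 21.80
Round up: n = 22.

22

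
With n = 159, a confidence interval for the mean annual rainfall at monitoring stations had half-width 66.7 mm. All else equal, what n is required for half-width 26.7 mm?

Margin of error scales as 1/√n, so n₂ = n₁·(E₁/E₂)².
n₂ = 159 × (66.7/26.7)² = 159 × 6.241 = 992.32
Round up: n₂ = 993.

993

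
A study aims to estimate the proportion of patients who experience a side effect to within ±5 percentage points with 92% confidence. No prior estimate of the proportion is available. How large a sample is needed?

307

For a proportion with margin E = 0.05 at 92% confidence, z = 1.751.
With no prior estimate, use p = 0.5, which maximizes p(1−p) at 0.25.
n = 0.25 × (z/E)² = 0.25 × (1.751/0.05)² = 306.60
Round up: n = 307.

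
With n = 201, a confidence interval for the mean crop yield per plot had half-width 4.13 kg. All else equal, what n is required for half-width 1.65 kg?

Margin of error scales as 1/√n, so n₂ = n₁·(E₁/E₂)².
n₂ = 201 × (4.13/1.65)² = 201 × 6.265 = 1259.26
Round up: n₂ = 1260.

1260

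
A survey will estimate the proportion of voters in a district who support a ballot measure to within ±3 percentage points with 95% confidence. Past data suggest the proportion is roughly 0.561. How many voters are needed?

1052

For a proportion with margin E = 0.03 at 95% confidence, z = 1.960.
n = p̂(1−p̂)(z/E)² = 0.561 × 0.439 × (1.960/0.03)² = 1051.23
Round up: n = 1052.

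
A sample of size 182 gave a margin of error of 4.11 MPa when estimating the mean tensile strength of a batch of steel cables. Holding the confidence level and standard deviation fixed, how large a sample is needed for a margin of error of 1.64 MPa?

n = 1144

Margin of error scales as 1/√n, so n₂ = n₁·(E₁/E₂)².
n₂ = 182 × (4.11/1.64)² = 182 × 6.281 = 1143.14
Round up: n₂ = 1144.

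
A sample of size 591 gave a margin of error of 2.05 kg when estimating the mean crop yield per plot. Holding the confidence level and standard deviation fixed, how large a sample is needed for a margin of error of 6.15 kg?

Margin of error scales as 1/√n, so n₂ = n₁·(E₁/E₂)².
n₂ = 591 × (2.05/6.15)² = 591 × 0.1111 = 65.66
Round up: n₂ = 66.

n = 66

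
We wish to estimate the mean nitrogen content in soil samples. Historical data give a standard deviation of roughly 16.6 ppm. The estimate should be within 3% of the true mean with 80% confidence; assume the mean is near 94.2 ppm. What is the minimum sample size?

For a mean, the margin of error is E = z·σ/√n, so n = (zσ/E)².
At 80% confidence, z = 1.282.
E = 3% of 94.2 = 2.826 ppm.
n = (1.282 × 16.6 / 2.826)² = 56.71
Round up: n = 57.

57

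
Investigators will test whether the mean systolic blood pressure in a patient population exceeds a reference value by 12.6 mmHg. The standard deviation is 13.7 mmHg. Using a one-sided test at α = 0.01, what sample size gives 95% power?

For a one-sample z-test, n = ((z_α + z_β)·σ/δ)².
z_α = 2.326 (one-sided α = 0.01); z_β = 1.645 (power 95% → β = 0.05).
n = (3.971 × 13.7 / 12.6)² = 18.64
Round up: n = 19.

n = 19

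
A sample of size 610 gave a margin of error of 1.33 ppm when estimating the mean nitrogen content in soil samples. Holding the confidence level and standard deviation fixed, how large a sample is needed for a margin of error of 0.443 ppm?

n = 5499

Margin of error scales as 1/√n, so n₂ = n₁·(E₁/E₂)².
n₂ = 610 × (1.33/0.443)² = 610 × 9.014 = 5498.54
Round up: n₂ = 5499.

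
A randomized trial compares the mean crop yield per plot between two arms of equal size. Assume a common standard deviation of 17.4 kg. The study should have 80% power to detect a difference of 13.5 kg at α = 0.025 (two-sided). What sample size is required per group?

32 per group

For two equal groups, n per group = 2·((z_{α/2} + z_β)·σ/δ)².
z_{α/2} = 2.241; z_β = 0.842 (power 80%).
n = 2 × (3.083 × 17.4 / 13.5)² = 2 × 15.79 = 31.58
Round up: n = 32 per group.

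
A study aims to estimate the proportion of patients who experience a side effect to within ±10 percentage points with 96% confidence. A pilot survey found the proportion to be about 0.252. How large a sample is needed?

80

For a proportion with margin E = 0.1 at 96% confidence, z = 2.054.
n = p̂(1−p̂)(z/E)² = 0.252 × 0.748 × (2.054/0.1)² = 79.52
Round up: n = 80.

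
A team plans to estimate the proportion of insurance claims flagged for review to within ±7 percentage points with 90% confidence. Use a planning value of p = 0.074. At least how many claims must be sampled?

For a proportion with margin E = 0.07 at 90% confidence, z = 1.645.
n = p̂(1−p̂)(z/E)² = 0.074 × 0.926 × (1.645/0.07)² = 37.84
Round up: n = 38.

38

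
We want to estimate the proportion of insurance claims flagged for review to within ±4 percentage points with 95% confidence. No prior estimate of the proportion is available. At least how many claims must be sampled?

For a proportion with margin E = 0.04 at 95% confidence, z = 1.960.
With no prior estimate, use p = 0.5, which maximizes p(1−p) at 0.25.
n = 0.25 × (z/E)² = 0.25 × (1.960/0.04)² = 600.25
Round up: n = 601.

601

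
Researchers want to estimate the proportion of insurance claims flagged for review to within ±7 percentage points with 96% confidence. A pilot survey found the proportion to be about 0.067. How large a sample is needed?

For a proportion with margin E = 0.07 at 96% confidence, z = 2.054.
n = p̂(1−p̂)(z/E)² = 0.067 × 0.933 × (2.054/0.07)² = 53.82
Round up: n = 54.

54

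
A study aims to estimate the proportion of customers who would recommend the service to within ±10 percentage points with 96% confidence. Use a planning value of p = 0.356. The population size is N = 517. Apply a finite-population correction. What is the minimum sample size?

n = 82

For a proportion with margin E = 0.1 at 96% confidence, z = 2.054.
n = p̂(1−p̂)(z/E)² = 0.356 × 0.644 × (2.054/0.1)² = 96.72 — call this n₀.
Finite-population correction with N = 517: n = n₀ / (1 + (n₀−1)/N) = 96.72 / 1.185 = 81.62
Round up: n = 82.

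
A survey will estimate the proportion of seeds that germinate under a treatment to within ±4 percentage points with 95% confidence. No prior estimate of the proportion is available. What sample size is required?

n = 601

For a proportion with margin E = 0.04 at 95% confidence, z = 1.960.
With no prior estimate, use p = 0.5, which maximizes p(1−p) at 0.25.
n = 0.25 × (z/E)² = 0.25 × (1.960/0.04)² = 600.25
Round up: n = 601.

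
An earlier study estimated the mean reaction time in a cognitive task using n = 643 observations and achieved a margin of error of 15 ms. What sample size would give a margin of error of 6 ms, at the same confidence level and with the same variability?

Margin of error scales as 1/√n, so n₂ = n₁·(E₁/E₂)².
n₂ = 643 × (15/6)² = 643 × 6.25 = 4018.75
Round up: n₂ = 4019.

4019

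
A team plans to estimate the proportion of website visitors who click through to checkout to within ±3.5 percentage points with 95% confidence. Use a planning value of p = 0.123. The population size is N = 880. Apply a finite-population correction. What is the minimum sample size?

For a proportion with margin E = 0.035 at 95% confidence, z = 1.960.
n = p̂(1−p̂)(z/E)² = 0.123 × 0.877 × (1.960/0.035)² = 338.28 — call this n₀.
Finite-population correction with N = 880: n = n₀ / (1 + (n₀−1)/N) = 338.28 / 1.383 = 244.60
Round up: n = 245.

245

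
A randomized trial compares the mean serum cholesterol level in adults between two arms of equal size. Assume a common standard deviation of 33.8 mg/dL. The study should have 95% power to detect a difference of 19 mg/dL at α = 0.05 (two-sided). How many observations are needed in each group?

83 per group

For two equal groups, n per group = 2·((z_{α/2} + z_β)·σ/δ)².
z_{α/2} = 1.960; z_β = 1.645 (power 95%).
n = 2 × (3.605 × 33.8 / 19)² = 2 × 41.13 = 82.26
Round up: n = 83 per group.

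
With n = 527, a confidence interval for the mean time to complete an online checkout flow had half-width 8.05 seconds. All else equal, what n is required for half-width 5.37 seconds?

Margin of error scales as 1/√n, so n₂ = n₁·(E₁/E₂)².
n₂ = 527 × (8.05/5.37)² = 527 × 2.247 = 1184.17
Round up: n₂ = 1185.

1185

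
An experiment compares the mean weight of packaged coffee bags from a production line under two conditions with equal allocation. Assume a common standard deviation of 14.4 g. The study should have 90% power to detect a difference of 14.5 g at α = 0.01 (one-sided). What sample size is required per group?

For two equal groups, n per group = 2·((z_α + z_β)·σ/δ)².
z_α = 2.326; z_β = 1.282 (power 90%).
n = 2 × (3.608 × 14.4 / 14.5)² = 2 × 12.84 = 25.68
Round up: n = 26 per group.

26 per group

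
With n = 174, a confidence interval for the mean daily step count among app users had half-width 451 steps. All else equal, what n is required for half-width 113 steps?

Margin of error scales as 1/√n, so n₂ = n₁·(E₁/E₂)².
n₂ = 174 × (451/113)² = 174 × 15.93 = 2771.82
Round up: n₂ = 2772.

n = 2772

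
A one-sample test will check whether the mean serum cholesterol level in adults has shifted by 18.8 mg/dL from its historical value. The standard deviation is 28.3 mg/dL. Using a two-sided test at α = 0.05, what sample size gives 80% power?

n = 18

For a one-sample z-test, n = ((z_{α/2} + z_β)·σ/δ)².
z_{α/2} = 1.960 (two-sided α = 0.05); z_β = 0.842 (power 80% → β = 0.2).
n = (2.802 × 28.3 / 18.8)² = 17.79
Round up: n = 18.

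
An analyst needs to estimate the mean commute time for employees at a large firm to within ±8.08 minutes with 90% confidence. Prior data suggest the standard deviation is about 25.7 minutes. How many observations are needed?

n = 28

For a mean, the margin of error is E = z·σ/√n, so n = (zσ/E)².
At 90% confidence, z = 1.645.
n = (1.645 × 25.7 / 8.08)² = 27.38
Round up: n = 28.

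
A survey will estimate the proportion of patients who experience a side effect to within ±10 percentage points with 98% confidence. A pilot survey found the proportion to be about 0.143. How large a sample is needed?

67

For a proportion with margin E = 0.1 at 98% confidence, z = 2.326.
n = p̂(1−p̂)(z/E)² = 0.143 × 0.857 × (2.326/0.1)² = 66.30
Round up: n = 67.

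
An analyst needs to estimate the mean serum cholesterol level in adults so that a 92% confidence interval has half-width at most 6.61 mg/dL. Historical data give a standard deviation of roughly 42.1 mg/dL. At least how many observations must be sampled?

For a mean, the margin of error is E = z·σ/√n, so n = (zσ/E)².
At 92% confidence, z = 1.751.
n = (1.751 × 42.1 / 6.61)² = 124.38
Round up: n = 125.

125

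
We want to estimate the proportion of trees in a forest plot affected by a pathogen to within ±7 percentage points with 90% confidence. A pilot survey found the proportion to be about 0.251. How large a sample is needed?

For a proportion with margin E = 0.07 at 90% confidence, z = 1.645.
n = p̂(1−p̂)(z/E)² = 0.251 × 0.749 × (1.645/0.07)² = 103.82
Round up: n = 104.

104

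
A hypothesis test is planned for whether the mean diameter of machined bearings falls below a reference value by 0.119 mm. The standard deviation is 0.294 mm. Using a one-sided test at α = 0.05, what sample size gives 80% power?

n = 38

For a one-sample z-test, n = ((z_α + z_β)·σ/δ)².
z_α = 1.645 (one-sided α = 0.05); z_β = 0.842 (power 80% → β = 0.2).
n = (2.487 × 0.294 / 0.119)² = 37.75
Round up: n = 38.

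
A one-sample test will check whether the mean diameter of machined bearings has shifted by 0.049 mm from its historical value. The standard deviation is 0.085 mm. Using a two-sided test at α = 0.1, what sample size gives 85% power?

22

For a one-sample z-test, n = ((z_{α/2} + z_β)·σ/δ)².
z_{α/2} = 1.645 (two-sided α = 0.1); z_β = 1.036 (power 85% → β = 0.15).
n = (2.681 × 0.085 / 0.049)² = 21.63
Round up: n = 22.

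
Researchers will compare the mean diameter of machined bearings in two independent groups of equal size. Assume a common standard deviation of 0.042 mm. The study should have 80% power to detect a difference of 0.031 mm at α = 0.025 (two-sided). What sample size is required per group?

35 per group

For two equal groups, n per group = 2·((z_{α/2} + z_β)·σ/δ)².
z_{α/2} = 2.241; z_β = 0.842 (power 80%).
n = 2 × (3.083 × 0.042 / 0.031)² = 2 × 17.45 = 34.90
Round up: n = 35 per group.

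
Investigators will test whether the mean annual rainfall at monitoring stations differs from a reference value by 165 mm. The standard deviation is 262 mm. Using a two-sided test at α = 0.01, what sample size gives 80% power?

30

For a one-sample z-test, n = ((z_{α/2} + z_β)·σ/δ)².
z_{α/2} = 2.576 (two-sided α = 0.01); z_β = 0.842 (power 80% → β = 0.2).
n = (3.418 × 262 / 165)² = 29.46
Round up: n = 30.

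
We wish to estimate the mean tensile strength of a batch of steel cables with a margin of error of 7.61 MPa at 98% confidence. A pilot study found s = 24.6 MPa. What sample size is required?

For a mean, the margin of error is E = z·σ/√n, so n = (zσ/E)².
At 98% confidence, z = 2.326.
n = (2.326 × 24.6 / 7.61)² = 56.54
Round up: n = 57.

57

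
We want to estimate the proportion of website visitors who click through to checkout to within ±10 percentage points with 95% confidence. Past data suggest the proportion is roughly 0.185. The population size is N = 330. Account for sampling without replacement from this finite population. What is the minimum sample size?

For a proportion with margin E = 0.1 at 95% confidence, z = 1.960.
n = p̂(1−p̂)(z/E)² = 0.185 × 0.815 × (1.960/0.1)² = 57.92 — call this n₀.
Finite-population correction with N = 330: n = n₀ / (1 + (n₀−1)/N) = 57.92 / 1.172 = 49.42
Round up: n = 50.

50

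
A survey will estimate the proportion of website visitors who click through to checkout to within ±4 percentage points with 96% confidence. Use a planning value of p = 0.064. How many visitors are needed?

n = 158

For a proportion with margin E = 0.04 at 96% confidence, z = 2.054.
n = p̂(1−p̂)(z/E)² = 0.064 × 0.936 × (2.054/0.04)² = 157.96
Round up: n = 158.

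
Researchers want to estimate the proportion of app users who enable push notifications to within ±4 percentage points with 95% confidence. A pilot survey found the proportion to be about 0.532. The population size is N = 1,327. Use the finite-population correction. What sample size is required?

413

For a proportion with margin E = 0.04 at 95% confidence, z = 1.960.
n = p̂(1−p̂)(z/E)² = 0.532 × 0.468 × (1.960/0.04)² = 597.79 — call this n₀.
Finite-population correction with N = 1,327: n = n₀ / (1 + (n₀−1)/N) = 597.79 / 1.45 = 412.27
Round up: n = 413.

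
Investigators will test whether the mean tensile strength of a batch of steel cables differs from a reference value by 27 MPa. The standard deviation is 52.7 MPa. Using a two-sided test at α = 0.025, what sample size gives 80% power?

37

For a one-sample z-test, n = ((z_{α/2} + z_β)·σ/δ)².
z_{α/2} = 2.241 (two-sided α = 0.025); z_β = 0.842 (power 80% → β = 0.2).
n = (3.083 × 52.7 / 27)² = 36.21
Round up: n = 37.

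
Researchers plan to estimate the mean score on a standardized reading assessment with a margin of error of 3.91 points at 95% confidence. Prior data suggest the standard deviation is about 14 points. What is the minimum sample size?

For a mean, the margin of error is E = z·σ/√n, so n = (zσ/E)².
At 95% confidence, z = 1.960.
n = (1.960 × 14 / 3.91)² = 49.25
Round up: n = 50.

50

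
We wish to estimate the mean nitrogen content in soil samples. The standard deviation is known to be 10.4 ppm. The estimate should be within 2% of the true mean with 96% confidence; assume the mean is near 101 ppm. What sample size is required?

For a mean, the margin of error is E = z·σ/√n, so n = (zσ/E)².
At 96% confidence, z = 2.054.
E = 2% of 101 = 2.02 ppm.
n = (2.054 × 10.4 / 2.02)² = 111.83
Round up: n = 112.

n = 112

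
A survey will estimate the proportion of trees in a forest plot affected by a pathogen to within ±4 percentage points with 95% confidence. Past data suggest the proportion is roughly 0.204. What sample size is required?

390

For a proportion with margin E = 0.04 at 95% confidence, z = 1.960.
n = p̂(1−p̂)(z/E)² = 0.204 × 0.796 × (1.960/0.04)² = 389.88
Round up: n = 390.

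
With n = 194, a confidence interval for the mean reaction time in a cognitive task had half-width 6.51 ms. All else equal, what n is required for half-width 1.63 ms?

3095

Margin of error scales as 1/√n, so n₂ = n₁·(E₁/E₂)².
n₂ = 194 × (6.51/1.63)² = 194 × 15.95 = 3094.30
Round up: n₂ = 3095.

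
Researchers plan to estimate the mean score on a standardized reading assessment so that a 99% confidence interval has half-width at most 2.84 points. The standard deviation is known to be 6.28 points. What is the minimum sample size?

33

For a mean, the margin of error is E = z·σ/√n, so n = (zσ/E)².
At 99% confidence, z = 2.576.
n = (2.576 × 6.28 / 2.84)² = 32.45
Round up: n = 33.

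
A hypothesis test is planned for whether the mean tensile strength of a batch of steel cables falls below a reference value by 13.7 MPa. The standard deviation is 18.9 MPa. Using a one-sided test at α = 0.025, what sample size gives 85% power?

n = 18

For a one-sample z-test, n = ((z_α + z_β)·σ/δ)².
z_α = 1.960 (one-sided α = 0.025); z_β = 1.036 (power 85% → β = 0.15).
n = (2.996 × 18.9 / 13.7)² = 17.08
Round up: n = 18.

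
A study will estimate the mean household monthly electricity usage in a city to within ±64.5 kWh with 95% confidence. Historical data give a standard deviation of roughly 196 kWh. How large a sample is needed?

For a mean, the margin of error is E = z·σ/√n, so n = (zσ/E)².
At 95% confidence, z = 1.960.
n = (1.960 × 196 / 64.5)² = 35.47
Round up: n = 36.

36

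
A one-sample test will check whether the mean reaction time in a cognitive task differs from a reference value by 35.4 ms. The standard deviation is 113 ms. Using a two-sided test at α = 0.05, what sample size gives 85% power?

For a one-sample z-test, n = ((z_{α/2} + z_β)·σ/δ)².
z_{α/2} = 1.960 (two-sided α = 0.05); z_β = 1.036 (power 85% → β = 0.15).
n = (2.996 × 113 / 35.4)² = 91.46
Round up: n = 92.

92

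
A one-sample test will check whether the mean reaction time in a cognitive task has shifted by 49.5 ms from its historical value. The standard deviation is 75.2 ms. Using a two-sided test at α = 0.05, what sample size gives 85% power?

For a one-sample z-test, n = ((z_{α/2} + z_β)·σ/δ)².
z_{α/2} = 1.960 (two-sided α = 0.05); z_β = 1.036 (power 85% → β = 0.15).
n = (2.996 × 75.2 / 49.5)² = 20.72
Round up: n = 21.

21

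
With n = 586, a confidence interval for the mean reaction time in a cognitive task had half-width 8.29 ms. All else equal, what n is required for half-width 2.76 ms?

n = 5287

Margin of error scales as 1/√n, so n₂ = n₁·(E₁/E₂)².
n₂ = 586 × (8.29/2.76)² = 586 × 9.022 = 5286.89
Round up: n₂ = 5287.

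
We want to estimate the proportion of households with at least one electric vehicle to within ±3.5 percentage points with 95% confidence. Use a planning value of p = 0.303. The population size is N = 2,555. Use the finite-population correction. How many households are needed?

For a proportion with margin E = 0.035 at 95% confidence, z = 1.960.
n = p̂(1−p̂)(z/E)² = 0.303 × 0.697 × (1.960/0.035)² = 662.29 — call this n₀.
Finite-population correction with N = 2,555: n = n₀ / (1 + (n₀−1)/N) = 662.29 / 1.259 = 526.04
Round up: n = 527.

527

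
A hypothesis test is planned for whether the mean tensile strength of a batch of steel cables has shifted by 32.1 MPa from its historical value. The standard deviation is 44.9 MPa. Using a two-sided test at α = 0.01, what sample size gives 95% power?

For a one-sample z-test, n = ((z_{α/2} + z_β)·σ/δ)².
z_{α/2} = 2.576 (two-sided α = 0.01); z_β = 1.645 (power 95% → β = 0.05).
n = (4.221 × 44.9 / 32.1)² = 34.86
Round up: n = 35.

35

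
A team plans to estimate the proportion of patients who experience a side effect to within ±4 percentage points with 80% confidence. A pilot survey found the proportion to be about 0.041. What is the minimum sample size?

41

For a proportion with margin E = 0.04 at 80% confidence, z = 1.282.
n = p̂(1−p̂)(z/E)² = 0.041 × 0.959 × (1.282/0.04)² = 40.39
Round up: n = 41.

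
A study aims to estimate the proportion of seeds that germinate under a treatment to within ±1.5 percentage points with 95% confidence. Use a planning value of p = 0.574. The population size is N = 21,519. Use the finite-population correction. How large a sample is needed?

3497

For a proportion with margin E = 0.015 at 95% confidence, z = 1.960.
n = p̂(1−p̂)(z/E)² = 0.574 × 0.426 × (1.960/0.015)² = 4174.95 — call this n₀.
Finite-population correction with N = 21,519: n = n₀ / (1 + (n₀−1)/N) = 4174.95 / 1.194 = 3496.61
Round up: n = 3497.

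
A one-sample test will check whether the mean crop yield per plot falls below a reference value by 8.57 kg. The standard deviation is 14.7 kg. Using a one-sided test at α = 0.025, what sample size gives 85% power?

27

For a one-sample z-test, n = ((z_α + z_β)·σ/δ)².
z_α = 1.960 (one-sided α = 0.025); z_β = 1.036 (power 85% → β = 0.15).
n = (2.996 × 14.7 / 8.57)² = 26.41
Round up: n = 27.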